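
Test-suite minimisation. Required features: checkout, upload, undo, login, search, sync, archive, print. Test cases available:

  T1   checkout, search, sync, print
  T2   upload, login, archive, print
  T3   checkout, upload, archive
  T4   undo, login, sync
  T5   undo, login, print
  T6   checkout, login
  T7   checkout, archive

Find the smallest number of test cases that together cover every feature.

3

T1, T2, T4 together cover {checkout, upload, undo, login, search, sync, archive, print} — every feature.
No 2 of the 7 test cases cover everything (all 21 pairs fall short), so 3 is minimum.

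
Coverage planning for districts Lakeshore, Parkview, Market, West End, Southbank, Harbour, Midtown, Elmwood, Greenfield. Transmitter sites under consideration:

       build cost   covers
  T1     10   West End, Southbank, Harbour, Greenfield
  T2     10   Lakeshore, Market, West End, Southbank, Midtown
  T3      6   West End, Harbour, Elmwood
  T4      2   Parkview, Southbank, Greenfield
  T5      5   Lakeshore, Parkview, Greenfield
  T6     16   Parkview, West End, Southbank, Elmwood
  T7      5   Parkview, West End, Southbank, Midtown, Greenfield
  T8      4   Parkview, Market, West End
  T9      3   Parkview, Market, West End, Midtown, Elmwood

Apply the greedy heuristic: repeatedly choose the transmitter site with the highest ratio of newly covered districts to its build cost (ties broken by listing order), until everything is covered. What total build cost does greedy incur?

Pick 1: T9 adds 5 new (Parkview, Market, West End, Midtown, Elmwood) at build cost 3 (ratio 5/3).
Pick 2: T4 adds 2 new (Southbank, Greenfield) at build cost 2 (ratio 2/2).
Pick 3: T5 adds 1 new (Lakeshore) at build cost 5 (ratio 1/5).
Pick 4: T3 adds 1 new (Harbour) at build cost 6 (ratio 1/6).
Greedy total build cost: 3 + 2 + 5 + 6 = 16.

16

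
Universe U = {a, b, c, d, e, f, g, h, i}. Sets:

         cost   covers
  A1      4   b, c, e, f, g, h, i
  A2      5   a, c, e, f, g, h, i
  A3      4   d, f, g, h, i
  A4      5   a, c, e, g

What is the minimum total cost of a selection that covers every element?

13

A1, A2, A3 cover every element at cost 4 + 5 + 4 = 13.
Any cover uses at least 3 sets; among all covering selections none totals below 13.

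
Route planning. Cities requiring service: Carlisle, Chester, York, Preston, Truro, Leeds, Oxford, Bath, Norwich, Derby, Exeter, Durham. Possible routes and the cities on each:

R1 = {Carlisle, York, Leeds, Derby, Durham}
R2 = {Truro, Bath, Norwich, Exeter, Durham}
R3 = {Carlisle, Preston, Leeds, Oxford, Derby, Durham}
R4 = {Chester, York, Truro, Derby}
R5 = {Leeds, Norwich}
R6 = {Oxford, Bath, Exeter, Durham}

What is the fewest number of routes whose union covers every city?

R2, R3, R4 together cover {Carlisle, Chester, York, Preston, Truro, Leeds, Oxford, Bath, Norwich, Derby, Exeter, Durham} — every city.
No 2 of the 6 routes cover everything (all 15 pairs fall short), so 3 is minimum.

3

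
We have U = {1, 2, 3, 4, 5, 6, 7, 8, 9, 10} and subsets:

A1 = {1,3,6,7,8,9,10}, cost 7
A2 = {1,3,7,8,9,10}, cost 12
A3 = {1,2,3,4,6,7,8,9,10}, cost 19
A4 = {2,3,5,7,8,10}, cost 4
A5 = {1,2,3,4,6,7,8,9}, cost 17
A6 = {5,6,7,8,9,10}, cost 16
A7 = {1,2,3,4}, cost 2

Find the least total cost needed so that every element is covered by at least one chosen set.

13

A1, A4, A7 cover every element at cost 7 + 4 + 2 = 13.
Any cover uses at least 2 sets; among all covering selections none totals below 13.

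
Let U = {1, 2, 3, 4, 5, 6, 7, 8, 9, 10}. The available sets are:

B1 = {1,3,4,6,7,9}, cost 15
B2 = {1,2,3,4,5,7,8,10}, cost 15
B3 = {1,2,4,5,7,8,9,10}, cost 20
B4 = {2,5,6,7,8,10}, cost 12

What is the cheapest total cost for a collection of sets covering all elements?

27

B1, B4 cover every element at cost 15 + 12 = 27.
Any cover uses at least 2 sets; among all covering selections none totals below 27.
Greedy by coverage-per-cost would pick B2, B1 for 30 — worse than the optimum 27.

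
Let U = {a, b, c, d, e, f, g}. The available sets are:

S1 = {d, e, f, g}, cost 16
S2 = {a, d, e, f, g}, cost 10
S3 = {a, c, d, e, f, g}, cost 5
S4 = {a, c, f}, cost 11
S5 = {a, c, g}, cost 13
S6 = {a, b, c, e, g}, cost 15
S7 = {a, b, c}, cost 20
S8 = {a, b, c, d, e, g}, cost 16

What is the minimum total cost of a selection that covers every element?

S3, S6 cover every element at cost 5 + 15 = 20.
Any cover uses at least 2 sets; among all covering selections none totals below 20.

20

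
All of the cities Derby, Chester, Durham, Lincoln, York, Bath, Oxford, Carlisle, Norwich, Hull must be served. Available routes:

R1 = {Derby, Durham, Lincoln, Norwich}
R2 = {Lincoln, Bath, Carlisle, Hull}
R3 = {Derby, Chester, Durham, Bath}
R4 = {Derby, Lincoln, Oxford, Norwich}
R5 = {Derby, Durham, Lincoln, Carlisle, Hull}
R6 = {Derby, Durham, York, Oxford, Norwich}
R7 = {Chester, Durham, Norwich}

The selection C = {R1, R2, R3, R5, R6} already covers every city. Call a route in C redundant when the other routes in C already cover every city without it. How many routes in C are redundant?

Drop R1: the rest still cover every city — redundant.
Drop R2: the rest still cover every city — redundant.
Drop R3: Chester uncovered — not redundant.
Drop R5: the rest still cover every city — redundant.
Drop R6: York, Oxford uncovered — not redundant.
3 redundant: R1, R2, R5.

3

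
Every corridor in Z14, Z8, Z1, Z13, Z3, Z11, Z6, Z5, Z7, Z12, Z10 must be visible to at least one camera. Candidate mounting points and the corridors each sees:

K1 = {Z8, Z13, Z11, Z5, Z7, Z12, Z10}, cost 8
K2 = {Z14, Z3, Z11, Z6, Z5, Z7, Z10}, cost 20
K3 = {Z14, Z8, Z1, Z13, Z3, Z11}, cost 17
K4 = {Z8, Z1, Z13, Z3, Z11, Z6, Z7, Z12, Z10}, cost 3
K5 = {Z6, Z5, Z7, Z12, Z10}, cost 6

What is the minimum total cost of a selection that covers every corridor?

K2, K4 cover every corridor at cost 20 + 3 = 23.
Any cover uses at least 2 camera mounts; among all covering selections none totals below 23.

23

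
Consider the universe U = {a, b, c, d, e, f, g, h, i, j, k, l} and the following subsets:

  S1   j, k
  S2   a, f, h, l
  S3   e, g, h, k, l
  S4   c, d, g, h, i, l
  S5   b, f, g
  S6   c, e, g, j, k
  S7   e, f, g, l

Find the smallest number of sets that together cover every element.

S2, S4, S5, S6 together cover {a, b, c, d, e, f, g, h, i, j, k, l} — every element.
No 3 of the 7 sets cover everything (all 35 triples fall short), so 4 is minimum.

4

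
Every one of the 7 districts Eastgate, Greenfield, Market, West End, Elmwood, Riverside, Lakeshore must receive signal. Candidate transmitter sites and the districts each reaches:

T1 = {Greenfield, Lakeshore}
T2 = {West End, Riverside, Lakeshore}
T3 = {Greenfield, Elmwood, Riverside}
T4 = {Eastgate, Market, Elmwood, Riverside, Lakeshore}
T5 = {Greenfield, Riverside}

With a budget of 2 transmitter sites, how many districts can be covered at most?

6

Choosing T1, T4 covers {Eastgate, Greenfield, Market, Elmwood, Riverside, Lakeshore} — 6 districts.
No choice of 2 transmitter sites does better; here West End is left uncovered.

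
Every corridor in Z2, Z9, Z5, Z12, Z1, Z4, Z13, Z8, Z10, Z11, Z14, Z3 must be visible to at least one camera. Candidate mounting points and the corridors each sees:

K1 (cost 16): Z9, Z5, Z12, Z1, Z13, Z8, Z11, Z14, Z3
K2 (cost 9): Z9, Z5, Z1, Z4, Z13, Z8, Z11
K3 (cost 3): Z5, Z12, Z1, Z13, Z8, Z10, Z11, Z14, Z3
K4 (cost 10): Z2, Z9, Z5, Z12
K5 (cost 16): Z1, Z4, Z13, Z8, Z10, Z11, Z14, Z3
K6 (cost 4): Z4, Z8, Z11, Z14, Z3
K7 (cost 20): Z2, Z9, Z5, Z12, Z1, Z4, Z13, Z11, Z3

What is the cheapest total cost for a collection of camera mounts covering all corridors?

17

K3, K4, K6 cover every corridor at cost 3 + 10 + 4 = 17.
Any cover uses at least 2 camera mounts; among all covering selections none totals below 17.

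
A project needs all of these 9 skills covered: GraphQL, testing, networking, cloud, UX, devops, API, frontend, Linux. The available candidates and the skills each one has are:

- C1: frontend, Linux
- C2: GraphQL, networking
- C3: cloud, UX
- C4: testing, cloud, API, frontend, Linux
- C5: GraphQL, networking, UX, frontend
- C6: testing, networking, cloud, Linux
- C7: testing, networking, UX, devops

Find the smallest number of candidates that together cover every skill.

3

C2, C4, C7 together cover {GraphQL, testing, networking, cloud, UX, devops, API, frontend, Linux} — every skill.
No 2 of the 7 candidates cover everything (all 21 pairs fall short), so 3 is minimum.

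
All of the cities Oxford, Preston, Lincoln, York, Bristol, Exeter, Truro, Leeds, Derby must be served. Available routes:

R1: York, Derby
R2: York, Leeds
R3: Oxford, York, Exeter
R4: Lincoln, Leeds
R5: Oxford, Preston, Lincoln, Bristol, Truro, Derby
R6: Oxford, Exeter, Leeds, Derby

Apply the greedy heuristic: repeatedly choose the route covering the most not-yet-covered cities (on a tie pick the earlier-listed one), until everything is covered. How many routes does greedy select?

3

Pick 1: R5 covers 6 new cities (Oxford, Preston, Lincoln, Bristol, Truro, Derby).
Pick 2: R2 covers 2 new cities (York, Leeds).
Pick 3: R3 covers 1 new cities (Exeter).
Greedy uses 3 routes.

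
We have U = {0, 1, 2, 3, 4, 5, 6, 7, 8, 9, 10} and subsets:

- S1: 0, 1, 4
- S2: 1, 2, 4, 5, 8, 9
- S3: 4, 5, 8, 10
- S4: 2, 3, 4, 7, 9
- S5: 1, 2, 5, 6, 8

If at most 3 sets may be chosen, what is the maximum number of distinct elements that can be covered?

10

Choosing S1, S3, S4 covers {0, 1, 2, 3, 4, 5, 7, 8, 9, 10} — 10 elements.
No choice of 3 sets does better; here 6 is left uncovered.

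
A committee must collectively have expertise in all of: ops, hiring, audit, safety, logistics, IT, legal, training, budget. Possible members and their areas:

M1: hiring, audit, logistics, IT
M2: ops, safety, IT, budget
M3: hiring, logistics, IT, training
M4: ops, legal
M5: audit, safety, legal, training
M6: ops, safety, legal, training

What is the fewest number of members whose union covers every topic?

3

M1, M2, M5 together cover {ops, hiring, audit, safety, logistics, IT, legal, training, budget} — every topic.
No 2 of the 6 members cover everything (all 15 pairs fall short), so 3 is minimum.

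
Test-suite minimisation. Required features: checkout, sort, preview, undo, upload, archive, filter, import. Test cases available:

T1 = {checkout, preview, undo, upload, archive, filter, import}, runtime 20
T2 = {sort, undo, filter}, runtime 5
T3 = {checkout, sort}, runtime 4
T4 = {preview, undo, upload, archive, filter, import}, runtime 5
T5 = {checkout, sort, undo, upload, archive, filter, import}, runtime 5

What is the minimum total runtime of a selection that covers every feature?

9

T3, T4 cover every feature at runtime 4 + 5 = 9.
Any cover uses at least 2 test cases; among all covering selections none totals below 9.
Greedy by coverage-per-runtime would pick T5, T4 for 10 — worse than the optimum 9.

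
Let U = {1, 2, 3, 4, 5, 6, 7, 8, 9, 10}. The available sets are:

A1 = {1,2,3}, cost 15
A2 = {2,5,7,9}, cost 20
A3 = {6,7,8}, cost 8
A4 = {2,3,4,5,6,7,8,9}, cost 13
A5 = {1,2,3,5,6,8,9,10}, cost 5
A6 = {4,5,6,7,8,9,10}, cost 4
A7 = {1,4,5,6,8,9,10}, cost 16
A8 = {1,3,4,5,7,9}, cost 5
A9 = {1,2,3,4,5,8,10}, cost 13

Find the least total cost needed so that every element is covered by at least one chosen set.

9

A5, A6 cover every element at cost 5 + 4 = 9.
Any cover uses at least 2 sets; among all covering selections none totals below 9.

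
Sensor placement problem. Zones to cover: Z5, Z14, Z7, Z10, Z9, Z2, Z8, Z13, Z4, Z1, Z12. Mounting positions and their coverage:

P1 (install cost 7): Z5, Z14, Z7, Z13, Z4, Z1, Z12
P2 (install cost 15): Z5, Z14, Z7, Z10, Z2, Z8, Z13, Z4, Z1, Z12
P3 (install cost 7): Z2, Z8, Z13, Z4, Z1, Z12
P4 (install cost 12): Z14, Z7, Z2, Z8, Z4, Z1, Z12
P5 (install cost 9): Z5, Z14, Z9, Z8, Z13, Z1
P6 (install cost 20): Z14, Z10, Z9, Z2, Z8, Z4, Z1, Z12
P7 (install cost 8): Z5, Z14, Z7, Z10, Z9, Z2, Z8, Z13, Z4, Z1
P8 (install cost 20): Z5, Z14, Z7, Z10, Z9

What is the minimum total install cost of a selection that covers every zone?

15

P1, P7 cover every zone at install cost 7 + 8 = 15.
Any cover uses at least 2 sensor positions; among all covering selections none totals below 15.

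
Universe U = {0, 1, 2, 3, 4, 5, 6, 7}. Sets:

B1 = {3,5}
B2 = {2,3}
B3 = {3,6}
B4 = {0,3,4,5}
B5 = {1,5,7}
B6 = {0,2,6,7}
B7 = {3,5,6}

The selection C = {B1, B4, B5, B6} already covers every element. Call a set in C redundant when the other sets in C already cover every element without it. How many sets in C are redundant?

Drop B1: the rest still cover every element — redundant.
Drop B4: 4 uncovered — not redundant.
Drop B5: 1 uncovered — not redundant.
Drop B6: 2, 6 uncovered — not redundant.
1 redundant: B1.

1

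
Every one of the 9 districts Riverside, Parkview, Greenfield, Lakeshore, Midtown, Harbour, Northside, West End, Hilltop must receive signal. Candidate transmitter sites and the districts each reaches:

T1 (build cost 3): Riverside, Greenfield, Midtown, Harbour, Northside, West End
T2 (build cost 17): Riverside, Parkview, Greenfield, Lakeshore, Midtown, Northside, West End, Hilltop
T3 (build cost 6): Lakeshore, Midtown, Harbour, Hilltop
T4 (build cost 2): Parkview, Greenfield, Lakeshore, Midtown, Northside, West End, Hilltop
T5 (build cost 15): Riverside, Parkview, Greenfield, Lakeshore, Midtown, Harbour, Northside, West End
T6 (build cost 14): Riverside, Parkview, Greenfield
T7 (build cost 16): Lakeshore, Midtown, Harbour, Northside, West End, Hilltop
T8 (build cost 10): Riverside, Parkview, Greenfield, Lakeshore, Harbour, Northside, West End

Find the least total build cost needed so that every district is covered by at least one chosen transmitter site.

5

T1, T4 cover every district at build cost 3 + 2 = 5.
Any cover uses at least 2 transmitter sites; among all covering selections none totals below 5.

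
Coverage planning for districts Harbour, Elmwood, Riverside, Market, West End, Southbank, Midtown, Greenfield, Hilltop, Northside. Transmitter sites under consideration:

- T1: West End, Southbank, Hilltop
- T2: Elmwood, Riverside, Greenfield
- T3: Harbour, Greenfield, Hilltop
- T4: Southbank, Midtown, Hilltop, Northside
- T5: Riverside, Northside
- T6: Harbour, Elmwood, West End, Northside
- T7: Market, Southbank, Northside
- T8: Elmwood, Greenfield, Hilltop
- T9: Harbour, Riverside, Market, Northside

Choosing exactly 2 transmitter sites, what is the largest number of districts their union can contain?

7

Choosing T1, T9 covers {Harbour, Riverside, Market, West End, Southbank, Hilltop, Northside} — 7 districts.
No choice of 2 transmitter sites does better; here Elmwood, Midtown, Greenfield are left uncovered.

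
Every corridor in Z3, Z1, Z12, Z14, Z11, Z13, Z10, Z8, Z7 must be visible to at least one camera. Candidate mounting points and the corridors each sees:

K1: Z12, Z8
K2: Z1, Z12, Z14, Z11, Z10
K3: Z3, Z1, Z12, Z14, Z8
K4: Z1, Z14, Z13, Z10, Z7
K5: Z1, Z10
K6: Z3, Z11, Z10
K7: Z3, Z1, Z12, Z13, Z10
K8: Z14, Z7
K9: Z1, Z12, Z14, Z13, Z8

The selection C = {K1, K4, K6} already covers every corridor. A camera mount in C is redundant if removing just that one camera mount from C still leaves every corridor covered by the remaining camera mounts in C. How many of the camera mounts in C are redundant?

0

Drop K1: Z12, Z8 uncovered — not redundant.
Drop K4: Z1, Z14, Z13, Z7 uncovered — not redundant.
Drop K6: Z3, Z11 uncovered — not redundant.
None of the camera mounts in C is redundant.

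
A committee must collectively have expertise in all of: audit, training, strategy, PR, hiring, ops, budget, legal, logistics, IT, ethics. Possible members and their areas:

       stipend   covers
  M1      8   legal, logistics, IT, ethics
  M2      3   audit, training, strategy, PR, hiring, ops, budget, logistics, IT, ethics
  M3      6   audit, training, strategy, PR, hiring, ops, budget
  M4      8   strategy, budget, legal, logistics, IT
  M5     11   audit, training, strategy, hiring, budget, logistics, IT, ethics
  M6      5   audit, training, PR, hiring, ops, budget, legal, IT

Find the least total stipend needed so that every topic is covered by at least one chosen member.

M2, M6 cover every topic at stipend 3 + 5 = 8.
Any cover uses at least 2 members; among all covering selections none totals below 8.

8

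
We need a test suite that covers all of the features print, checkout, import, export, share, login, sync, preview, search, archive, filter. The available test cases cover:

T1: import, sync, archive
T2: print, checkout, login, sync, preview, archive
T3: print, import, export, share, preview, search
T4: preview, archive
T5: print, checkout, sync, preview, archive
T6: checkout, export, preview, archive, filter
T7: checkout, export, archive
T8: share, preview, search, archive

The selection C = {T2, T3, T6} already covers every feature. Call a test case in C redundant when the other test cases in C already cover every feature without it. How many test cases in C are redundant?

Drop T2: login, sync uncovered — not redundant.
Drop T3: import, share, search uncovered — not redundant.
Drop T6: filter uncovered — not redundant.
None of the test cases in C is redundant.

0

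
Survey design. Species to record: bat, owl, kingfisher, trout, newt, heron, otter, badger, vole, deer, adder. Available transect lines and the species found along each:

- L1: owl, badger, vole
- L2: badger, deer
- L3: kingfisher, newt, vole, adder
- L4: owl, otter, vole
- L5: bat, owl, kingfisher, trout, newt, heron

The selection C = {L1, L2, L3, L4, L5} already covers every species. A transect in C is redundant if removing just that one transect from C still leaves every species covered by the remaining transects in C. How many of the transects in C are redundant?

1

Drop L1: the rest still cover every species — redundant.
Drop L2: deer uncovered — not redundant.
Drop L3: adder uncovered — not redundant.
Drop L4: otter uncovered — not redundant.
Drop L5: bat, trout, heron uncovered — not redundant.
1 redundant: L1.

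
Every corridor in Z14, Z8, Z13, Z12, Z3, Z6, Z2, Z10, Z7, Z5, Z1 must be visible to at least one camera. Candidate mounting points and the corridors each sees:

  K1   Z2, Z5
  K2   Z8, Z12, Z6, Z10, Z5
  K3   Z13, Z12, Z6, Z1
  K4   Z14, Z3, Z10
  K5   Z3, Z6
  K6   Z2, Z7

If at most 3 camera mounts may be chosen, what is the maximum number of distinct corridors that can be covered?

Choosing K1, K3, K4 covers {Z14, Z13, Z12, Z3, Z6, Z2, Z10, Z5, Z1} — 9 corridors.
No choice of 3 camera mounts does better; here Z8, Z7 are left uncovered.

9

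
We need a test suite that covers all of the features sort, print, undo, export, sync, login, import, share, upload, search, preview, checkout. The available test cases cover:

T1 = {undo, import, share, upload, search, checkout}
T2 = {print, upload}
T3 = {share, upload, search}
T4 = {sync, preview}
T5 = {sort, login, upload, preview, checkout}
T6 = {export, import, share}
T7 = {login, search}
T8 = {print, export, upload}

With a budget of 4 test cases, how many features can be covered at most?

12

Choosing T1, T4, T5, T8 covers {sort, print, undo, export, sync, login, import, share, upload, search, preview, checkout} — 12 features.
That is all 12 features.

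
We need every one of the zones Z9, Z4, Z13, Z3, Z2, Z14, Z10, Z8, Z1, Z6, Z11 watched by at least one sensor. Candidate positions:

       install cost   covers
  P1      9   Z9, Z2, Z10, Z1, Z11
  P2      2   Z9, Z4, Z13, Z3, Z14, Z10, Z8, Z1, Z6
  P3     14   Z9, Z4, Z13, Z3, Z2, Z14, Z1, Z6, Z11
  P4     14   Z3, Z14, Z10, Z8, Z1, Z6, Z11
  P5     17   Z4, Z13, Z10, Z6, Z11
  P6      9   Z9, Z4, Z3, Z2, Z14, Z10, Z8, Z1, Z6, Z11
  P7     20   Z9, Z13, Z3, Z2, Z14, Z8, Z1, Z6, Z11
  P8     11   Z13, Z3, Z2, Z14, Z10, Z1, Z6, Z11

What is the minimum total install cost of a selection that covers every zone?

P1, P2 cover every zone at install cost 9 + 2 = 11.
Any cover uses at least 2 sensor positions; among all covering selections none totals below 11.

11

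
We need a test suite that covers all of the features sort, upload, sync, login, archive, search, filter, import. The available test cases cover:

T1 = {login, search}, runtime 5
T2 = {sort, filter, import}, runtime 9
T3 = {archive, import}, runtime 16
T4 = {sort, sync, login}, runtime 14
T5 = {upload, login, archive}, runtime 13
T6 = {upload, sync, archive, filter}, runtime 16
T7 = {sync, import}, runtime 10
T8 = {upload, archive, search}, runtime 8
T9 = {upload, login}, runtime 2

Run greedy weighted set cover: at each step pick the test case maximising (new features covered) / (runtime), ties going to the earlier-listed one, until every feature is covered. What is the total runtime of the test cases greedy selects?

Pick 1: T9 adds 2 new (upload, login) at runtime 2 (ratio 2/2).
Pick 2: T2 adds 3 new (sort, filter, import) at runtime 9 (ratio 3/9).
Pick 3: T8 adds 2 new (archive, search) at runtime 8 (ratio 2/8).
Pick 4: T7 adds 1 new (sync) at runtime 10 (ratio 1/10).
Greedy total runtime: 2 + 9 + 8 + 10 = 29.

29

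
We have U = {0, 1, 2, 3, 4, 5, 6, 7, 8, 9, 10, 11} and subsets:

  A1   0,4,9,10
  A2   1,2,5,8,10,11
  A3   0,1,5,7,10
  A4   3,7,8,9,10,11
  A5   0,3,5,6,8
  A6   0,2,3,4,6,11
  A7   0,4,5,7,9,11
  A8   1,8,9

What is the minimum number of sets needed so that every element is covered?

3

A2, A4, A6 together cover {0, 1, 2, 3, 4, 5, 6, 7, 8, 9, 10, 11} — every element.
No 2 of the 8 sets cover everything (all 28 pairs fall short), so 3 is minimum.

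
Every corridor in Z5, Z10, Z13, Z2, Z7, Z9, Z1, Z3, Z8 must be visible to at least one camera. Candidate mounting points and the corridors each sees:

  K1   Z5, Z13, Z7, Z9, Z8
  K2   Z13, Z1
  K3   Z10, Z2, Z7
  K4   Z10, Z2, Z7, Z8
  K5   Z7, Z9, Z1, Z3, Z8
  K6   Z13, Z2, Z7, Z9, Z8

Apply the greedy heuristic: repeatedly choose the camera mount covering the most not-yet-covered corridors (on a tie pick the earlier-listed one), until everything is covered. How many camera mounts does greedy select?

Pick 1: K1 covers 5 new corridors (Z5, Z13, Z7, Z9, Z8).
Pick 2: K3 covers 2 new corridors (Z10, Z2).
Pick 3: K5 covers 2 new corridors (Z1, Z3).
Greedy uses 3 camera mounts.

3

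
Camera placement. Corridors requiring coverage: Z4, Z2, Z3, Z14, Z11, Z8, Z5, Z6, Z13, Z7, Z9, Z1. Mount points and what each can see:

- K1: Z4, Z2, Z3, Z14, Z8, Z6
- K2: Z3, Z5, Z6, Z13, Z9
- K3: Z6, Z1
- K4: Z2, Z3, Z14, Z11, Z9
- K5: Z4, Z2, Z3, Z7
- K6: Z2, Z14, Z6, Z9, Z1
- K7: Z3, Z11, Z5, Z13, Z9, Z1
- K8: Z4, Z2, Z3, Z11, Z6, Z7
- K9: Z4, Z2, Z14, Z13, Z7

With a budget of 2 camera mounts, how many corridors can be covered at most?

Choosing K1, K7 covers {Z4, Z2, Z3, Z14, Z11, Z8, Z5, Z6, Z13, Z9, Z1} — 11 corridors.
No choice of 2 camera mounts does better; here Z7 is left uncovered.

11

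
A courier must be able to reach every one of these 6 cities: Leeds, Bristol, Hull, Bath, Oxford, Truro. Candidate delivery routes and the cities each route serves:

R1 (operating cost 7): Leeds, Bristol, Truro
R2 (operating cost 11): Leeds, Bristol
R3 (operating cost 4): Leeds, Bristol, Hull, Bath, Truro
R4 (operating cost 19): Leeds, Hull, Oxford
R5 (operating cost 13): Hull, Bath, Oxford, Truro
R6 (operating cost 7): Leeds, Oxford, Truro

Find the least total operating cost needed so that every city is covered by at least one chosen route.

R3, R6 cover every city at operating cost 4 + 7 = 11.
Any cover uses at least 2 routes; among all covering selections none totals below 11.

11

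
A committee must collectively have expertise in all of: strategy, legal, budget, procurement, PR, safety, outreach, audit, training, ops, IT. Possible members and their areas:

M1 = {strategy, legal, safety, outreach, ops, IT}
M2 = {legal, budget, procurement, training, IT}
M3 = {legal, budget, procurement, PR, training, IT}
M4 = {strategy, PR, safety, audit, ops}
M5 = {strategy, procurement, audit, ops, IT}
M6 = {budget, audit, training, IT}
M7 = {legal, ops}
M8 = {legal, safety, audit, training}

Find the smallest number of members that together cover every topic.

3

M1, M2, M4 together cover {strategy, legal, budget, procurement, PR, safety, outreach, audit, training, ops, IT} — every topic.
No 2 of the 8 members cover everything (all 28 pairs fall short), so 3 is minimum.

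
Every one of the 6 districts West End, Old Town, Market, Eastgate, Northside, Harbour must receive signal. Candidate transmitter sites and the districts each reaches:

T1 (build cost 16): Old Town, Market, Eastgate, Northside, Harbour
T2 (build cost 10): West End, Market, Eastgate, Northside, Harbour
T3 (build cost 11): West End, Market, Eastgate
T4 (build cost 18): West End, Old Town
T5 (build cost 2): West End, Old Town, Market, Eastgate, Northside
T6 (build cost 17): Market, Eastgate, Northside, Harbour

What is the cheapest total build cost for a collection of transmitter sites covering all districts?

T2, T5 cover every district at build cost 10 + 2 = 12.
Any cover uses at least 2 transmitter sites; among all covering selections none totals below 12.

12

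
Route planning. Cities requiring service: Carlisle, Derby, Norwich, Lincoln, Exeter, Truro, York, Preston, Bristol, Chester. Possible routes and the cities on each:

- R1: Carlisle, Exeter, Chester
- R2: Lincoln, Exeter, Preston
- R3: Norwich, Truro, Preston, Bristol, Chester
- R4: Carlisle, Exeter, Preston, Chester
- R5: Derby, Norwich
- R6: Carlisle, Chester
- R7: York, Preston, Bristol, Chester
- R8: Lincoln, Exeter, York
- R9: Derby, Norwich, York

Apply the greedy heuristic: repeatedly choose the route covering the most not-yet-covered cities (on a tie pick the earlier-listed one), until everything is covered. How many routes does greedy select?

4

Pick 1: R3 covers 5 new cities (Norwich, Truro, Preston, Bristol, Chester).
Pick 2: R8 covers 3 new cities (Lincoln, Exeter, York).
Pick 3: R1 covers 1 new cities (Carlisle).
Pick 4: R5 covers 1 new cities (Derby).
Greedy uses 4 routes.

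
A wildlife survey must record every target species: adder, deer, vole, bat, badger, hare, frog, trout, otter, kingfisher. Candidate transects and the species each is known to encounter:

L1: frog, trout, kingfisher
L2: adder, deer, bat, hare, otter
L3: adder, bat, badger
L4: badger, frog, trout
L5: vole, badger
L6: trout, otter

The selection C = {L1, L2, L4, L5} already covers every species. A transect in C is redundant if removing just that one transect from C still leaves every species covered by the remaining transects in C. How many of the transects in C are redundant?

1

Drop L1: kingfisher uncovered — not redundant.
Drop L2: adder, deer, bat, hare, … uncovered — not redundant.
Drop L4: the rest still cover every species — redundant.
Drop L5: vole uncovered — not redundant.
1 redundant: L4.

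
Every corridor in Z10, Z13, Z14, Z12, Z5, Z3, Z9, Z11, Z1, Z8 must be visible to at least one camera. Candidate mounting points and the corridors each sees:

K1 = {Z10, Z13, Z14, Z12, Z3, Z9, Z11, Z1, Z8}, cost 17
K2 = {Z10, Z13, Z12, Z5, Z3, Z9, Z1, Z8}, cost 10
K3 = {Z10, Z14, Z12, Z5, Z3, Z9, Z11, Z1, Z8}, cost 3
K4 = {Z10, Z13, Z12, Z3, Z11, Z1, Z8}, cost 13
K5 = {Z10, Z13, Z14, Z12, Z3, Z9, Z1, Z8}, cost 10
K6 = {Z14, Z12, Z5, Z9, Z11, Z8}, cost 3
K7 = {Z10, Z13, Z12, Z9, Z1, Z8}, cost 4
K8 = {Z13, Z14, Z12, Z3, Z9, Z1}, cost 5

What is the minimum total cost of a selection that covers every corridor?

K3, K7 cover every corridor at cost 3 + 4 = 7.
Any cover uses at least 2 camera mounts; among all covering selections none totals below 7.

7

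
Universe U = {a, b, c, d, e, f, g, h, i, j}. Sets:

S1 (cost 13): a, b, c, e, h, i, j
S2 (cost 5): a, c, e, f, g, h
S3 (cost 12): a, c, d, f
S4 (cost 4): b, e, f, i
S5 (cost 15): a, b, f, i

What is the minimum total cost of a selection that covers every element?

30

S1, S2, S3 cover every element at cost 13 + 5 + 12 = 30.
Any cover uses at least 3 sets; among all covering selections none totals below 30.
Greedy by coverage-per-cost would pick S2, S4, S3, S1 for 34 — worse than the optimum 30.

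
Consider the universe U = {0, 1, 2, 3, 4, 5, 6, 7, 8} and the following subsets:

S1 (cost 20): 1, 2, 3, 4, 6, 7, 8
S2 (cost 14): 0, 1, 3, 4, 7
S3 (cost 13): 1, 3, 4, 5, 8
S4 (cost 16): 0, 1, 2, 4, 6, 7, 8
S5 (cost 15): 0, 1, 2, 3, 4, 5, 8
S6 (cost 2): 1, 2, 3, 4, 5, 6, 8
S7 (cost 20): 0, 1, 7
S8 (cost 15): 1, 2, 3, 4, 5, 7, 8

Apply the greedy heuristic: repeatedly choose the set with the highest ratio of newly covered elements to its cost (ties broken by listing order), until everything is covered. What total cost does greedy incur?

16

Pick 1: S6 adds 7 new (1, 2, 3, 4, 5, 6, 8) at cost 2 (ratio 7/2).
Pick 2: S2 adds 2 new (0, 7) at cost 14 (ratio 2/14).
Greedy total cost: 2 + 14 = 16.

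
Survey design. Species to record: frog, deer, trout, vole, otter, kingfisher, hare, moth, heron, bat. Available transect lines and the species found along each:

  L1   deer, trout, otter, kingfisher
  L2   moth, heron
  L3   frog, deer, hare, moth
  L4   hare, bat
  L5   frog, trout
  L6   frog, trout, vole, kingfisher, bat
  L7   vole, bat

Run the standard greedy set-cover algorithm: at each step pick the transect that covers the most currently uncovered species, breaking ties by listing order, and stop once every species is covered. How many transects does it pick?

Pick 1: L6 covers 5 new species (frog, trout, vole, kingfisher, bat).
Pick 2: L3 covers 3 new species (deer, hare, moth).
Pick 3: L1 covers 1 new species (otter).
Pick 4: L2 covers 1 new species (heron).
Greedy uses 4 transects.

4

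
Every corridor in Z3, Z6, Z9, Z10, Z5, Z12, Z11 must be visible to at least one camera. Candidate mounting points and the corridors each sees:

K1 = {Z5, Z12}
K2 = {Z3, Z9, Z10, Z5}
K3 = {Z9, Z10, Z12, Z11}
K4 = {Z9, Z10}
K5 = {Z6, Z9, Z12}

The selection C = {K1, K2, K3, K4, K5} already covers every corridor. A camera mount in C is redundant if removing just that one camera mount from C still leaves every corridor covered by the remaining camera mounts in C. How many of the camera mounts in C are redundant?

Drop K1: the rest still cover every corridor — redundant.
Drop K2: Z3 uncovered — not redundant.
Drop K3: Z11 uncovered — not redundant.
Drop K4: the rest still cover every corridor — redundant.
Drop K5: Z6 uncovered — not redundant.
2 redundant: K1, K4.

2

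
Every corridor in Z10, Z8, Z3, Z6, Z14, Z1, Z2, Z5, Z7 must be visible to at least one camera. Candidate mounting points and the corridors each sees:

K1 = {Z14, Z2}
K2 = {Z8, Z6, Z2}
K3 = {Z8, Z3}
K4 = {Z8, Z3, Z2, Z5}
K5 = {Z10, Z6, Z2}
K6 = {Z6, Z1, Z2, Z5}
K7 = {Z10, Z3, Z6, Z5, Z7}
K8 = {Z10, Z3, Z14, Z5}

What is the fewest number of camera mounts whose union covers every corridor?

K1, K2, K6, K7 together cover {Z10, Z8, Z3, Z6, Z14, Z1, Z2, Z5, Z7} — every corridor.
No 3 of the 8 camera mounts cover everything (all 56 triples fall short), so 4 is minimum.

4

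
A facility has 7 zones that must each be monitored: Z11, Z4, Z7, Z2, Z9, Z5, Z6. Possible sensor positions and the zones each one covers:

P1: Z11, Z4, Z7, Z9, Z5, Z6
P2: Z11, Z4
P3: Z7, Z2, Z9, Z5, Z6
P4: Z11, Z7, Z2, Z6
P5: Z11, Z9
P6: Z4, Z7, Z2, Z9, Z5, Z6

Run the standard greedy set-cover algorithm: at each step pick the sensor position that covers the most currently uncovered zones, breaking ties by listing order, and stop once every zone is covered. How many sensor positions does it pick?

Pick 1: P1 covers 6 new zones (Z11, Z4, Z7, Z9, Z5, Z6).
Pick 2: P3 covers 1 new zones (Z2).
Greedy uses 2 sensor positions.

2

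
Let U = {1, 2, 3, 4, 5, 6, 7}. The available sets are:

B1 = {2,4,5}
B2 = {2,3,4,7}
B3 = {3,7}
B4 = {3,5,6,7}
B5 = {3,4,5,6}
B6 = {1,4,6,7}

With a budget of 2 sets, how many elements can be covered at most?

Choosing B1, B4 covers {2, 3, 4, 5, 6, 7} — 6 elements.
No choice of 2 sets does better; here 1 is left uncovered.

6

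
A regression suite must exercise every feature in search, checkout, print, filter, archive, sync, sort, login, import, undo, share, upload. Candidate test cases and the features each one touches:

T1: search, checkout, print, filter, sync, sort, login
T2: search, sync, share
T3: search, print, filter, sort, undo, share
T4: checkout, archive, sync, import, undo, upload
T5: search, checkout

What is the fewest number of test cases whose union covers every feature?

3

T1, T2, T4 together cover {search, checkout, print, filter, archive, sync, sort, login, import, undo, share, upload} — every feature.
No 2 of the 5 test cases cover everything (all 10 pairs fall short), so 3 is minimum.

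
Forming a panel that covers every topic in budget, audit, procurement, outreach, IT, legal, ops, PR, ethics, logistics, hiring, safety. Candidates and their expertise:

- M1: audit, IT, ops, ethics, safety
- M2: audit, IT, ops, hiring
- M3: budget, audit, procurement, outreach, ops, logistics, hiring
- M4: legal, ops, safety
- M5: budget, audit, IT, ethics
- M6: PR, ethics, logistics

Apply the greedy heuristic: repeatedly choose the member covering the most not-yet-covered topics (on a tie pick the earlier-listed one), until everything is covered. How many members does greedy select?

4

Pick 1: M3 covers 7 new topics (budget, audit, procurement, outreach, ops, logistics, hiring).
Pick 2: M1 covers 3 new topics (IT, ethics, safety).
Pick 3: M4 covers 1 new topics (legal).
Pick 4: M6 covers 1 new topics (PR).
Greedy uses 4 members.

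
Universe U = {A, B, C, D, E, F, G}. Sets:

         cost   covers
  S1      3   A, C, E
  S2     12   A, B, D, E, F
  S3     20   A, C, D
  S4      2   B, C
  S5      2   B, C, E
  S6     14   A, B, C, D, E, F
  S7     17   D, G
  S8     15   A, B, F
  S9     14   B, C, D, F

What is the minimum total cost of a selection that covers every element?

31

S6, S7 cover every element at cost 14 + 17 = 31.
Any cover uses at least 2 sets; among all covering selections none totals below 31.
Greedy by coverage-per-cost would pick S5, S1, S2, S7 for 34 — worse than the optimum 31.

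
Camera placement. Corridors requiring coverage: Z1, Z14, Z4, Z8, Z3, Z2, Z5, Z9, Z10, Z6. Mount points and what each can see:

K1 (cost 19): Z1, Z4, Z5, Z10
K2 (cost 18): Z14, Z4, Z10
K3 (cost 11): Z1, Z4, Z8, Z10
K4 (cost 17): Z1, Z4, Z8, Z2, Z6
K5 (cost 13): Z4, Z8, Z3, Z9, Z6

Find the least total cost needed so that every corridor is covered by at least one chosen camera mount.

67

K1, K2, K4, K5 cover every corridor at cost 19 + 18 + 17 + 13 = 67.
Any cover uses at least 4 camera mounts; among all covering selections none totals below 67.
Greedy by coverage-per-cost would pick K5, K3, K4, K2, K1 for 78 — worse than the optimum 67.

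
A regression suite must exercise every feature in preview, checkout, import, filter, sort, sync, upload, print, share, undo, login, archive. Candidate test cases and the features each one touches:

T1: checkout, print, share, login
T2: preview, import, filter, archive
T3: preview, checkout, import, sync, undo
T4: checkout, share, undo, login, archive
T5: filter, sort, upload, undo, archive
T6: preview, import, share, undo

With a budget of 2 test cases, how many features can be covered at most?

9

Choosing T1, T5 covers {checkout, filter, sort, upload, print, share, undo, login, archive} — 9 features.
No choice of 2 test cases does better; here preview, import, sync are left uncovered.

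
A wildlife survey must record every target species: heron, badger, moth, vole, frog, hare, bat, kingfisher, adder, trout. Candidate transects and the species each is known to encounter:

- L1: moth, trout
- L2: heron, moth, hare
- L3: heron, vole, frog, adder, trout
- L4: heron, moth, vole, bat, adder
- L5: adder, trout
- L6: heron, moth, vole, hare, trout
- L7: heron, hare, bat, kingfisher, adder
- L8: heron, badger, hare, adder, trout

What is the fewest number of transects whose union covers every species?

4

L1, L3, L7, L8 together cover {heron, badger, moth, vole, frog, hare, bat, kingfisher, adder, trout} — every species.
No 3 of the 8 transects cover everything (all 56 triples fall short), so 4 is minimum.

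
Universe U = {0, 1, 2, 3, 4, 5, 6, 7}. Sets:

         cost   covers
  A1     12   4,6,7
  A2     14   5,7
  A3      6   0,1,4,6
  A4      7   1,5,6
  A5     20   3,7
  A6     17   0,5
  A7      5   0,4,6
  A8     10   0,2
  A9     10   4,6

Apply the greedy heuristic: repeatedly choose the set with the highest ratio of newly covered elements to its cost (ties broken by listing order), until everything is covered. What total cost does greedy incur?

50

Pick 1: A3 adds 4 new (0, 1, 4, 6) at cost 6 (ratio 4/6).
Pick 2: A2 adds 2 new (5, 7) at cost 14 (ratio 2/14).
Pick 3: A8 adds 1 new (2) at cost 10 (ratio 1/10).
Pick 4: A5 adds 1 new (3) at cost 20 (ratio 1/20).
Greedy total cost: 6 + 14 + 10 + 20 = 50. (The true optimum is 42, so greedy overshoots here.)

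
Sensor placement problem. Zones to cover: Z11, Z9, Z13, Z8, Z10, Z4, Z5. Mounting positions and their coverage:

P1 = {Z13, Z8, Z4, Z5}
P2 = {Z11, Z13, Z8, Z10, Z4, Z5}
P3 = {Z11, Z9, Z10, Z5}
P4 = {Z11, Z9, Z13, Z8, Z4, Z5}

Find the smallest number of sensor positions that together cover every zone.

P1, P3 together cover {Z11, Z9, Z13, Z8, Z10, Z4, Z5} — every zone.
No single sensor position contains all 7 zones, so 2 is optimal.

2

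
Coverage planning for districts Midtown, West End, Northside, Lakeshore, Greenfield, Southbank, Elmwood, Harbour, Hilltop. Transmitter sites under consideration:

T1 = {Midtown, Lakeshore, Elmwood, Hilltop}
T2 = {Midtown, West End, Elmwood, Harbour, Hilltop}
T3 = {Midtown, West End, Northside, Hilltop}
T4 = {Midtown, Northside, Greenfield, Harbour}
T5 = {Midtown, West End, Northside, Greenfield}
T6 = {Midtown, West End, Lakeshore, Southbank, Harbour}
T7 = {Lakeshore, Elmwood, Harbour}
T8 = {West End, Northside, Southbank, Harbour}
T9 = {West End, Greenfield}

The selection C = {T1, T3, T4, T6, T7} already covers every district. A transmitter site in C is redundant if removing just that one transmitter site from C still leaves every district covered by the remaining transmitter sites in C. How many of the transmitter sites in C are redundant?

3

Drop T1: the rest still cover every district — redundant.
Drop T3: the rest still cover every district — redundant.
Drop T4: Greenfield uncovered — not redundant.
Drop T6: Southbank uncovered — not redundant.
Drop T7: the rest still cover every district — redundant.
3 redundant: T1, T3, T7.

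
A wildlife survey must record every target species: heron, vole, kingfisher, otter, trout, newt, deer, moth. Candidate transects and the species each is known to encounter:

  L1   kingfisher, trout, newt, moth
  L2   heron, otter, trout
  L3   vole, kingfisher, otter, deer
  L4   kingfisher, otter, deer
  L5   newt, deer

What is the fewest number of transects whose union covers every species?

L1, L2, L3 together cover {heron, vole, kingfisher, otter, trout, newt, deer, moth} — every species.
No 2 of the 5 transects cover everything (all 10 pairs fall short), so 3 is minimum.

3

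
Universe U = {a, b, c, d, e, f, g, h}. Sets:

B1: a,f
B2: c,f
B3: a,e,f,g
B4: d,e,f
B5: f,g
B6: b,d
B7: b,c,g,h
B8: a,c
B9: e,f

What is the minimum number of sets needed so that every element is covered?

B1, B4, B7 together cover {a, b, c, d, e, f, g, h} — every element.
No 2 of the 9 sets cover everything (all 36 pairs fall short), so 3 is minimum.

3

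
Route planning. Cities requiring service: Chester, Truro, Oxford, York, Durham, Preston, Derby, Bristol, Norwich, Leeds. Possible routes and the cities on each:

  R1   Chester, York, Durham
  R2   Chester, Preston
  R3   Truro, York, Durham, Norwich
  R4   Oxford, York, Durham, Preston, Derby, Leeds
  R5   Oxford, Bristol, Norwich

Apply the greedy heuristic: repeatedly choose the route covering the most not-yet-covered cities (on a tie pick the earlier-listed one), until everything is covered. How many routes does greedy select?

Pick 1: R4 covers 6 new cities (Oxford, York, Durham, Preston, Derby, Leeds).
Pick 2: R3 covers 2 new cities (Truro, Norwich).
Pick 3: R1 covers 1 new cities (Chester).
Pick 4: R5 covers 1 new cities (Bristol).
Greedy uses 4 routes.

4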